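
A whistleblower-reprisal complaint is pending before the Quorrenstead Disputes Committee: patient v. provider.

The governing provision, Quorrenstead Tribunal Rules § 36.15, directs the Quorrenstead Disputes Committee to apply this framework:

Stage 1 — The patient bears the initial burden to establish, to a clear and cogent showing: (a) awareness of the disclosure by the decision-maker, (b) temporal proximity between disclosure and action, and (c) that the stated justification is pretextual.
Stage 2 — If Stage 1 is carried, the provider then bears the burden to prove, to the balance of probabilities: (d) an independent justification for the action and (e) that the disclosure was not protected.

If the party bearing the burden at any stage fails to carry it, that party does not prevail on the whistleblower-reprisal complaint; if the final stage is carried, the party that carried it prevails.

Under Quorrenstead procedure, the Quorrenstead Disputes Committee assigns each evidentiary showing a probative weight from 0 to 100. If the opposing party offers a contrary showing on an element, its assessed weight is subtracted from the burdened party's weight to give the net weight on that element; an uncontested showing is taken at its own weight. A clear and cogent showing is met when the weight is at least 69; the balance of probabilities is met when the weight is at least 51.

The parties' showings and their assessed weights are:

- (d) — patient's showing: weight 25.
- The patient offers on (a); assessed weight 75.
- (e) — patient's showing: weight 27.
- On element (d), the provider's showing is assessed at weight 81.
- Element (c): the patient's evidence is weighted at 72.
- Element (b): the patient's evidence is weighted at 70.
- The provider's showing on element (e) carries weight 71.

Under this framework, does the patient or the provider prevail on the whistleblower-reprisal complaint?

patient

At Stage 1 the patient must meet a clear and cogent showing (weight is at least 69): on (a) the weight is 75, ≥ 69, so (a) meets the standard; on (b) the weight is 70, which does reach 69, so (b) meets the standard; on (c) the weight is 72, which does reach 69, so (c) meets the standard.
  The patient carries Stage 1; the provider now bears the burden.
At Stage 2 the provider must meet the balance of probabilities (weight is at least 51): on (d) the weight is 81 less the opposing 25 gives net 56, which does reach 51, so (d) meets the standard; on (e) the weight is 71 less the opposing 27 gives net 44, < 51, so (e) does not meet the standard.
  Not every element is met, so the provider fails to carry Stage 2.
The patient prevails.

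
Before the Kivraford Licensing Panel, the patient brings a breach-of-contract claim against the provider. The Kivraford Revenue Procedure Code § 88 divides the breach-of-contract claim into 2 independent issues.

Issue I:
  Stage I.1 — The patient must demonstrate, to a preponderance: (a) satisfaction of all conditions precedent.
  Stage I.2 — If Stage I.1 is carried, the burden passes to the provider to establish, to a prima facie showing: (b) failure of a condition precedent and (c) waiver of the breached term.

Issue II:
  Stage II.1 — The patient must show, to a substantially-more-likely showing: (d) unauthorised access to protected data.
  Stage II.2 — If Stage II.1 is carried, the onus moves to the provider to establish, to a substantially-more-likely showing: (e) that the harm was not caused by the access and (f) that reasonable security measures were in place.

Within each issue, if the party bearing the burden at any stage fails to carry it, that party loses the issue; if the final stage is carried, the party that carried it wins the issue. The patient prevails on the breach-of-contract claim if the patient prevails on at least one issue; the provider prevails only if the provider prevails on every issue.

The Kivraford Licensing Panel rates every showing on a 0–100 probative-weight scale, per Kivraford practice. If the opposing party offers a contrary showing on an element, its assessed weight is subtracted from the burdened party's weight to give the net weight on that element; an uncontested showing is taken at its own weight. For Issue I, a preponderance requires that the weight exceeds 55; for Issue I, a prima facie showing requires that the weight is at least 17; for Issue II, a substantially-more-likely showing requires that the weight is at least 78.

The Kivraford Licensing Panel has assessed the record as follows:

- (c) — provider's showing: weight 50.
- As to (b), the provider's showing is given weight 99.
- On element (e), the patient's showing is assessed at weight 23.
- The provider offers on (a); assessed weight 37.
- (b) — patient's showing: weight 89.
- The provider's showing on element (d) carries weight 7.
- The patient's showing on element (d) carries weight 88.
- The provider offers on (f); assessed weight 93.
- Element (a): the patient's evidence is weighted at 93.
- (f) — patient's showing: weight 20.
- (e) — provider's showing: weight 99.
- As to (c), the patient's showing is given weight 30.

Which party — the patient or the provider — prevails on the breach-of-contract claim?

patient

— Issue I —
Stage I.1 — burden on patient; standard: a preponderance (weight exceeds 55).
    (a): 93 − 37 = 56 > 55 [met]
  The patient carries Stage I.1; the provider now bears the burden.
Stage I.2 — burden on provider; standard: a prima facie showing (weight is at least 17).
    (b): 99 − 89 = 10 < 17 [not met]
    (c): 50 − 30 = 20 ≥ 17 [met]
  Not every element is met, so the provider fails to carry Stage I.2.
The patient prevails on this issue.
— Issue II —
Stage II.1 — burden on patient; standard: a substantially-more-likely showing (weight is at least 78).
    (d): 88 − 7 = 81 ≥ 78 [met]
  Stage II.1 is satisfied; the onus moves to the provider.
Stage II.2 — burden on provider; standard: a substantially-more-likely showing (weight is at least 78).
    (e): 99 − 23 = 76 < 78 [not met]
    (f): 93 − 20 = 73 < 78 [not met]
  Stage II.2 not carried; the provider fails its burden.
The patient prevails on this issue.
Per-issue: Issue I → patient; Issue II → patient. The patient must prevail on at least one issue; overall, the patient prevails.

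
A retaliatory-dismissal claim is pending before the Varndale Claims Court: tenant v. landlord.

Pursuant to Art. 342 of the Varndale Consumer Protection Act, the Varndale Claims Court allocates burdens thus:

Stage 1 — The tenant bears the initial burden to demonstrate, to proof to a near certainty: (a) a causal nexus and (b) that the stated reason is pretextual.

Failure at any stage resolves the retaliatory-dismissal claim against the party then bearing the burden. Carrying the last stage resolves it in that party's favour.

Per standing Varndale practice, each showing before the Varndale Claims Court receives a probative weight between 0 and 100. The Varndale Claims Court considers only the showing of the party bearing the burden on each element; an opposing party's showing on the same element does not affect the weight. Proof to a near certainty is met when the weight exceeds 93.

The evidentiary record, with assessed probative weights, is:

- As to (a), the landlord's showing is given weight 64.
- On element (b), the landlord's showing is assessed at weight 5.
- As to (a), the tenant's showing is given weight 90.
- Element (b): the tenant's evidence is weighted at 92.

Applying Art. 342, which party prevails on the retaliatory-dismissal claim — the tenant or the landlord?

Stage 1 — burden on tenant; standard: proof to a near certainty (weight exceeds 93).
    (a): 90 (landlord's 64 disregarded) ≤ 93 [not met]
    (b): 92 (landlord's 5 disregarded) ≤ 93 [not met]
  The tenant does not carry Stage 1.
So the landlord prevails.

landlord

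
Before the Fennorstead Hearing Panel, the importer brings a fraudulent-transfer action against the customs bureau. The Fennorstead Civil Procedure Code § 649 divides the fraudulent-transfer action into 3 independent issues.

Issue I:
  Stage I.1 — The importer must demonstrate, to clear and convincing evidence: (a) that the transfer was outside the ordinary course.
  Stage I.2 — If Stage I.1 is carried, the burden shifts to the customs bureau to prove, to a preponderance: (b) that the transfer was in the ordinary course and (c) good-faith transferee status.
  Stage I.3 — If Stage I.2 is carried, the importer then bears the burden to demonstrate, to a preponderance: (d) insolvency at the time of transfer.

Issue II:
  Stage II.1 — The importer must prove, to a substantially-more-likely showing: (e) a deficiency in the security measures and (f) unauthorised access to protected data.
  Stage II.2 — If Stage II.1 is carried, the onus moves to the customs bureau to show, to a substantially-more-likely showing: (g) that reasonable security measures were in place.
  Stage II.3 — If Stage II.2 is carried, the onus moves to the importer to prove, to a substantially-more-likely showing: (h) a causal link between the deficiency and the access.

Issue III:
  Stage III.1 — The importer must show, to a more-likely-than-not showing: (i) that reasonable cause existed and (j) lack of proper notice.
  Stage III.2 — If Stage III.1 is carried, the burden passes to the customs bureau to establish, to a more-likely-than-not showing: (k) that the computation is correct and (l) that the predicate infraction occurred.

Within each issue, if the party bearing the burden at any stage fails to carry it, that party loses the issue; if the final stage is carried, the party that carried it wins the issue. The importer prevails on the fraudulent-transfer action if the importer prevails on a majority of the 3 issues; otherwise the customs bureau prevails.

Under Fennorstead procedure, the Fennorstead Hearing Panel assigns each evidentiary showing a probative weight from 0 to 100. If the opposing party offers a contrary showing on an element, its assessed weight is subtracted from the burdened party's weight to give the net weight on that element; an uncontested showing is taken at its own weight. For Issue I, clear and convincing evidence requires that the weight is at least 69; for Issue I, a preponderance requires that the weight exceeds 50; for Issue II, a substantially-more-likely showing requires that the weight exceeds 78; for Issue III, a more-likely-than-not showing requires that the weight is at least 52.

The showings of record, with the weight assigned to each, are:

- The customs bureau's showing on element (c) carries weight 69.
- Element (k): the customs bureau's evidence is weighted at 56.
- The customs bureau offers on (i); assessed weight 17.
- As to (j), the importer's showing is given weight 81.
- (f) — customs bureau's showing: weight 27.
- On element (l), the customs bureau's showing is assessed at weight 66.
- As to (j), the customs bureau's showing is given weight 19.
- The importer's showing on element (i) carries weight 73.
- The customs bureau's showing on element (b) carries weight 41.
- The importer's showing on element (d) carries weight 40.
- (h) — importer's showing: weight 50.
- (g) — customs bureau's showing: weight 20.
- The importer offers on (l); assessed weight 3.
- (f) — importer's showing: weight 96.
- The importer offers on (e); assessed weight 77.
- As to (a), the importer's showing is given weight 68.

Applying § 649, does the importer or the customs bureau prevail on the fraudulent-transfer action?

customs bureau

— Issue I —
At Stage I.1 the importer must meet clear and convincing evidence (weight is at least 69): on (a) the weight is 68, which does not reach 69, so (a) does not meet the standard.
  Not every element is met, so the importer fails to carry Stage I.1.
The analysis ends at Stage I.1; the customs bureau prevails on this issue.
— Issue II —
Stage II.1 (importer, a substantially-more-likely showing, weight exceeds 78): (e) 77 ≤ 78 — fails; (f) net 96−27=69 ≤ 78 — fails.
  The importer does not carry Stage II.1.
So the customs bureau prevails on this issue.
— Issue III —
Stage III.1 — burden on importer; standard: a more-likely-than-not showing (weight is at least 52).
    (i): 73 − 17 = 56 ≥ 52 [met]
    (j): 81 − 19 = 62 ≥ 52 [met]
  Stage III.1 is satisfied; the onus moves to the customs bureau.
Stage III.2 — burden on customs bureau; standard: a more-likely-than-not showing (weight is at least 52).
    (k): 56 ≥ 52 [met]
    (l): 66 − 3 = 63 ≥ 52 [met]
  All elements met at the final stage.
With every stage satisfied, the customs bureau prevails on this issue.
Per-issue: Issue I → customs bureau; Issue II → customs bureau; Issue III → customs bureau. The importer must prevail on a majority of issues; overall, the customs bureau prevails.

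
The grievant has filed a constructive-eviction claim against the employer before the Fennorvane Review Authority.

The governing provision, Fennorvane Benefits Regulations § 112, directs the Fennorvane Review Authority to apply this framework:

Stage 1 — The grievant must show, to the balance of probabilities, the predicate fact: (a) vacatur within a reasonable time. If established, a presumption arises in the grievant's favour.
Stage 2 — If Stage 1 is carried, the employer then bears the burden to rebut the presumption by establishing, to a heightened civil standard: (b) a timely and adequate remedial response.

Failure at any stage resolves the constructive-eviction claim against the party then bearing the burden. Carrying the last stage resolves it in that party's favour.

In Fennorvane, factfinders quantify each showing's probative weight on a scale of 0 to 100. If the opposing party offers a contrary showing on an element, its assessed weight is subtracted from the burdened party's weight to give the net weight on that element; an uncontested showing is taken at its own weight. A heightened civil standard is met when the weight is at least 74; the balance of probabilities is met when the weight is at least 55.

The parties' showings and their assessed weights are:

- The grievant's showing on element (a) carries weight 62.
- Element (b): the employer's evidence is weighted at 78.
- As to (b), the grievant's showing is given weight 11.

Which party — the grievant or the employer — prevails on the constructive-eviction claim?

grievant

Stage 1 — burden on grievant; standard: the balance of probabilities (weight is at least 55).
    (a): 62 ≥ 55 [met]
  All elements met. The burden passes to the employer.
Stage 2 — burden on employer; standard: a heightened civil standard (weight is at least 74).
    (b): 78 − 11 = 67 < 74 [not met]
  The employer does not carry Stage 2.
The analysis ends at Stage 2; the grievant prevails.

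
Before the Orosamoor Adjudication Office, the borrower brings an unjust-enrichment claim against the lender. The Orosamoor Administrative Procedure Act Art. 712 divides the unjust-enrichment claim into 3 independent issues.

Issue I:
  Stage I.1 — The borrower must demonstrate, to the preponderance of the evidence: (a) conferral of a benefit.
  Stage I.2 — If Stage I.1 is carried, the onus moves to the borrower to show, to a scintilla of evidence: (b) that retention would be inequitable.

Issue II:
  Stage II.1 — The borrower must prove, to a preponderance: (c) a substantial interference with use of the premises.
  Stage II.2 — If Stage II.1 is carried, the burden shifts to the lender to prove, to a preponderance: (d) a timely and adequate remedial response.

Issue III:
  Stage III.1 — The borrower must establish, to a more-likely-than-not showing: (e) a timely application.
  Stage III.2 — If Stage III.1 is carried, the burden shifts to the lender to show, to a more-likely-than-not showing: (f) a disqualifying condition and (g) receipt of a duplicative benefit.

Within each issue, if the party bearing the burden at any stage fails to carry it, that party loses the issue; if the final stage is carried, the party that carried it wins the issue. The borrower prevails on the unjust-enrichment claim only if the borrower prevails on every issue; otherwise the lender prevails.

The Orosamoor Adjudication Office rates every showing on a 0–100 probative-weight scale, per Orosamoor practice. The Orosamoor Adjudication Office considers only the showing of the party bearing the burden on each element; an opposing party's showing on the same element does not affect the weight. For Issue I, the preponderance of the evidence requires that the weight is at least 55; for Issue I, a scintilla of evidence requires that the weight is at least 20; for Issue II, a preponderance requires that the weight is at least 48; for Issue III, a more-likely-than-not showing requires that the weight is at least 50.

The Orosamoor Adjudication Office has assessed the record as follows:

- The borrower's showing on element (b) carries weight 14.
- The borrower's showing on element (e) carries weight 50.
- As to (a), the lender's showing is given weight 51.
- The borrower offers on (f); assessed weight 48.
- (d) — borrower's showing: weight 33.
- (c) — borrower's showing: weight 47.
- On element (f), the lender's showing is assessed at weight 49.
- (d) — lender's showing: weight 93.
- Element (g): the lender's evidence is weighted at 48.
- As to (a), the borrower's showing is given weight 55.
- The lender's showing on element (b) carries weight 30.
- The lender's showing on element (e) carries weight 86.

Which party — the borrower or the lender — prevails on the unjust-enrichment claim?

— Issue I —
At Stage I.1 the borrower must meet the preponderance of the evidence (weight is at least 55): on (a) the weight is 55 (the lender's 51 is given no effect), which does reach 55, so (a) meets the standard.
  All elements met. The borrower retains the burden for Stage I.2.
At Stage I.2 the borrower must meet a scintilla of evidence (weight is at least 20): on (b) the weight is 14 (the lender's 30 is given no effect), which does not reach 20, so (b) does not meet the standard.
  Stage I.2 not carried; the borrower fails its burden.
The lender prevails on this issue.
— Issue II —
Stage II.1 — burden on borrower; standard: a preponderance (weight is at least 48).
    (c): 47 < 48 [not met]
  Not every element is met, so the borrower fails to carry Stage II.1.
So the lender prevails on this issue.
— Issue III —
Stage III.1 (borrower, a more-likely-than-not showing, weight is at least 50): (e) 50 (lender's 86 disregarded) ≥ 50 — meets.
  Stage III.1 carried; the burden shifts to the lender.
Stage III.2 (lender, a more-likely-than-not showing, weight is at least 50): (f) 49 (borrower's 48 disregarded) < 50 — fails; (g) 48 < 50 — fails.
  Not every element is met, so the lender fails to carry Stage III.2.
So the borrower prevails on this issue.
Per-issue: Issue I → lender; Issue II → lender; Issue III → borrower. The borrower must prevail on every issue; overall, the lender prevails.

lender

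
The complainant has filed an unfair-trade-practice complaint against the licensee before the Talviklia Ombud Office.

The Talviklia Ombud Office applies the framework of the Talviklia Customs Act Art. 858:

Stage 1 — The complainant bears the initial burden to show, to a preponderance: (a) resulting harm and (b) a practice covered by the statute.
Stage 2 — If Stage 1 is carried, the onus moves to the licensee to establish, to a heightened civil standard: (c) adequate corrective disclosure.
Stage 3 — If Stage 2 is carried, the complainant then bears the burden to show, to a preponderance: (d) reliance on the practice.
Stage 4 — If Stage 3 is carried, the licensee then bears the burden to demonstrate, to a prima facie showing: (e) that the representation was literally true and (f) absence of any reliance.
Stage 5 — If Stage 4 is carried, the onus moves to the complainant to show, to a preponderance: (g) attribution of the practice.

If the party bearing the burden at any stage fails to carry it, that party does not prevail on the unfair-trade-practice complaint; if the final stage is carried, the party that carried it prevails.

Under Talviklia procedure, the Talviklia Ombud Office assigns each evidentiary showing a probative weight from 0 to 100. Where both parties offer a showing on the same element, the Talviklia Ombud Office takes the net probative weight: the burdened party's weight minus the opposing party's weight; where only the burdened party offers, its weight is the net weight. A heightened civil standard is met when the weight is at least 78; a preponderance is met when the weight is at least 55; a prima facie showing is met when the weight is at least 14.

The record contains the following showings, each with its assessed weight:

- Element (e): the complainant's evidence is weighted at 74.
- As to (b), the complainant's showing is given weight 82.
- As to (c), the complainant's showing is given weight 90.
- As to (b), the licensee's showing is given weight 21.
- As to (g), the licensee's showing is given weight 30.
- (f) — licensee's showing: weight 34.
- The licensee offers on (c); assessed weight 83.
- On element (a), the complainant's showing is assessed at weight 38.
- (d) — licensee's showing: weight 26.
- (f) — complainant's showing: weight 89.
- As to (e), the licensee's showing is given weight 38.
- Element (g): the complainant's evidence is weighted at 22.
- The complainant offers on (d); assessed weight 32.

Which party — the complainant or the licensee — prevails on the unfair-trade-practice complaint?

licensee

At Stage 1 the complainant must meet a preponderance (weight is at least 55): on (a) the weight is 38, which does not reach 55, so (a) does not meet the standard; on (b) the weight is 82 less the opposing 21 gives net 61, which does reach 55, so (b) meets the standard.
  The complainant does not carry Stage 1.
The licensee prevails.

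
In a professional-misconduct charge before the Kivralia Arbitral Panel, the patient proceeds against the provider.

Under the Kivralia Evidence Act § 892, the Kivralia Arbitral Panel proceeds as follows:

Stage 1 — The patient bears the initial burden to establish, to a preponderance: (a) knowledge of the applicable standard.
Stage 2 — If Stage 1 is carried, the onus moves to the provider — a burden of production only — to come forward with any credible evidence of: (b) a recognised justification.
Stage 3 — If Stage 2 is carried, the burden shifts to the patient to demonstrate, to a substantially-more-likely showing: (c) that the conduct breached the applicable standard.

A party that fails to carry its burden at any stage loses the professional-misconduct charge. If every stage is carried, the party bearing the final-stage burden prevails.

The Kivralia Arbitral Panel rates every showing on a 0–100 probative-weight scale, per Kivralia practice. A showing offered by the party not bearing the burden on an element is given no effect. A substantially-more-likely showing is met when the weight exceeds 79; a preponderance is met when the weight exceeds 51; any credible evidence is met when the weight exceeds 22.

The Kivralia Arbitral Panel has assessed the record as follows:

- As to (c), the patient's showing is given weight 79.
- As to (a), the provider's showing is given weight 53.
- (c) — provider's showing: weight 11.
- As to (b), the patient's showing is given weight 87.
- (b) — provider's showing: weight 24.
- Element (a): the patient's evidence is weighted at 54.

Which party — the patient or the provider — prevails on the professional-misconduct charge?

provider

Stage 1 (patient, a preponderance, weight exceeds 51): (a) 54 (provider's 53 disregarded) > 51 — meets.
  All elements met. The burden passes to the provider.
Stage 2 (provider, any credible evidence, weight exceeds 22): (b) 24 (patient's 87 disregarded) > 22 — meets.
  Stage 2 carried; the burden shifts to the patient.
Stage 3 (patient, a substantially-more-likely showing, weight exceeds 79): (c) 79 (provider's 11 disregarded) ≤ 79 — fails.
  Not every element is met, so the patient fails to carry Stage 3.
The provider prevails.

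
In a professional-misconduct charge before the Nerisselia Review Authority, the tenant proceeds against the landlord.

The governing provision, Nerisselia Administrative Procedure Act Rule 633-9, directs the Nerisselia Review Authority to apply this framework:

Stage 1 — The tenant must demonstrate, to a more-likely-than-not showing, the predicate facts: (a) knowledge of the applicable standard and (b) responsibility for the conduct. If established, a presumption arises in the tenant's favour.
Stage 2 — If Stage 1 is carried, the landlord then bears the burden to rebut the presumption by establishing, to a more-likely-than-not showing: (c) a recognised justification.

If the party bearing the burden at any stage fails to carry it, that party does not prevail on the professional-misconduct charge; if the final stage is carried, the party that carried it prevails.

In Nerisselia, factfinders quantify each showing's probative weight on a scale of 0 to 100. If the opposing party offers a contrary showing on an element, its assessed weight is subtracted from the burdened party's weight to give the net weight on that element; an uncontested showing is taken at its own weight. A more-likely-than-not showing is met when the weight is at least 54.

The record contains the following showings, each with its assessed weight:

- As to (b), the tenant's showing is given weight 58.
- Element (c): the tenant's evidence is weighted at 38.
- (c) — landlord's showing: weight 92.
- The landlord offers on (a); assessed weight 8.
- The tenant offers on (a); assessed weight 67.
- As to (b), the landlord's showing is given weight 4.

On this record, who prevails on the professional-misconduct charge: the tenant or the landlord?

landlord

Stage 1 — burden on tenant; standard: a more-likely-than-not showing (weight is at least 54).
    (a): 67 − 8 = 59 ≥ 54 [met]
    (b): 58 − 4 = 54 ≥ 54 [met]
  The tenant carries Stage 1; the landlord now bears the burden.
Stage 2 — burden on landlord; standard: a more-likely-than-not showing (weight is at least 54).
    (c): 92 − 38 = 54 ≥ 54 [met]
  All elements met at the final stage.
Every stage carried; the landlord prevails.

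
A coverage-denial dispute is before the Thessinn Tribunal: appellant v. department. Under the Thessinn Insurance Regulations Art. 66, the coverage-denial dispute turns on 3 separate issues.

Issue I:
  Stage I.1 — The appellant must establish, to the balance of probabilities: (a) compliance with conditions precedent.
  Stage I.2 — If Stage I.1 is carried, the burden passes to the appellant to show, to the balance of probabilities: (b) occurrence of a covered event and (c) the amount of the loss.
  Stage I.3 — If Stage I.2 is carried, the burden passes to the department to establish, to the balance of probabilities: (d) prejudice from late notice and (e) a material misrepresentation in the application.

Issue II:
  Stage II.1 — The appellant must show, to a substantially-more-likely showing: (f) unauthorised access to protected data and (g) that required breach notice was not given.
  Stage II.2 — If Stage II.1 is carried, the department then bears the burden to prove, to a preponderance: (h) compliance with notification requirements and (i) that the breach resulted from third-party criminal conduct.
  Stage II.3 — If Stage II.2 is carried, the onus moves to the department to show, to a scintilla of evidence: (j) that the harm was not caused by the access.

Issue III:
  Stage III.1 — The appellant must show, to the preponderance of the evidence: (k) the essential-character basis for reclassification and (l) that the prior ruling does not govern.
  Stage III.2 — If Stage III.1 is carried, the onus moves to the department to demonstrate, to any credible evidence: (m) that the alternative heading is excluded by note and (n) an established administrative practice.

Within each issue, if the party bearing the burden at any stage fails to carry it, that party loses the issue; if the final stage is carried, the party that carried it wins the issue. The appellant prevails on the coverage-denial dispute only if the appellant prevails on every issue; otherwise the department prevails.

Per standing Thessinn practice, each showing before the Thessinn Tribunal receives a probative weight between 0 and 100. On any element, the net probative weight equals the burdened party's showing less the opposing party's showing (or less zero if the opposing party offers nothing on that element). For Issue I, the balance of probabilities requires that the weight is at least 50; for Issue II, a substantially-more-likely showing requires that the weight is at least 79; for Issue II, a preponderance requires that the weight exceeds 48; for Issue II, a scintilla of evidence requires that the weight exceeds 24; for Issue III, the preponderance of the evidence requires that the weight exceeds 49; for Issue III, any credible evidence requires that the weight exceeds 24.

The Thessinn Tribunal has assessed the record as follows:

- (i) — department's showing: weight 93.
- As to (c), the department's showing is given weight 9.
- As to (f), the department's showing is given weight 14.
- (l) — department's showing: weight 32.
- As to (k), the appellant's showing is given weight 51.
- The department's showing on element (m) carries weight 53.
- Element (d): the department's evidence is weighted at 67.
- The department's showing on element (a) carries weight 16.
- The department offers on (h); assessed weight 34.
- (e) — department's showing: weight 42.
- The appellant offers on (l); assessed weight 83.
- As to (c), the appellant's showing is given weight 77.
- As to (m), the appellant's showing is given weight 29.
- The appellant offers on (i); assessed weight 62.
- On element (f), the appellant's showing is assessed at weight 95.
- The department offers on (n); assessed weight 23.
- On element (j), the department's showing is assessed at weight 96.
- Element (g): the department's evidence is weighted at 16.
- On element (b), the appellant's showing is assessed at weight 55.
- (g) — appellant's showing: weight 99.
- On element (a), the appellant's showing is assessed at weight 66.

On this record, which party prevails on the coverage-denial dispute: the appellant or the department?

appellant

— Issue I —
At Stage I.1 the appellant must meet the balance of probabilities (weight is at least 50): on (a) the weight is 66 less the opposing 16 gives net 50, ≥ 50, so (a) meets the standard.
  All elements met. The appellant retains the burden for Stage I.2.
At Stage I.2 the appellant must meet the balance of probabilities (weight is at least 50): on (b) the weight is 55, which does reach 50, so (b) meets the standard; on (c) the weight is 77 less the opposing 9 gives net 68, which does reach 50, so (c) meets the standard.
  All elements met. The burden passes to the department.
At Stage I.3 the department must meet the balance of probabilities (weight is at least 50): on (d) the weight is 67, which does reach 50, so (d) meets the standard; on (e) the weight is 42, < 50, so (e) does not meet the standard.
  The department does not carry Stage I.3.
So the appellant prevails on this issue.
— Issue II —
Stage II.1 (appellant, a substantially-more-likely showing, weight is at least 79): (f) net 95−14=81 ≥ 79 — meets; (g) net 99−16=83 ≥ 79 — meets.
  The appellant carries Stage II.1; the department now bears the burden.
Stage II.2 (department, a preponderance, weight exceeds 48): (h) 34 ≤ 48 — fails; (i) net 93−62=31 ≤ 48 — fails.
  Stage II.2 not carried; the department fails its burden.
The appellant prevails on this issue.
— Issue III —
At Stage III.1 the appellant must meet the preponderance of the evidence (weight exceeds 49): on (k) the weight is 51, > 49, so (k) meets the standard; on (l) the weight is 83 less the opposing 32 gives net 51, which does exceed 49, so (l) meets the standard.
  Stage III.1 carried; the burden shifts to the department.
At Stage III.2 the department must meet any credible evidence (weight exceeds 24): on (m) the weight is 53 less the opposing 29 gives net 24, which does not exceed 24, so (m) does not meet the standard; on (n) the weight is 23, which does not exceed 24, so (n) does not meet the standard.
  The department does not carry Stage III.2.
The appellant prevails on this issue.
Per-issue: Issue I → appellant; Issue II → appellant; Issue III → appellant. The appellant must prevail on every issue; overall, the appellant prevails.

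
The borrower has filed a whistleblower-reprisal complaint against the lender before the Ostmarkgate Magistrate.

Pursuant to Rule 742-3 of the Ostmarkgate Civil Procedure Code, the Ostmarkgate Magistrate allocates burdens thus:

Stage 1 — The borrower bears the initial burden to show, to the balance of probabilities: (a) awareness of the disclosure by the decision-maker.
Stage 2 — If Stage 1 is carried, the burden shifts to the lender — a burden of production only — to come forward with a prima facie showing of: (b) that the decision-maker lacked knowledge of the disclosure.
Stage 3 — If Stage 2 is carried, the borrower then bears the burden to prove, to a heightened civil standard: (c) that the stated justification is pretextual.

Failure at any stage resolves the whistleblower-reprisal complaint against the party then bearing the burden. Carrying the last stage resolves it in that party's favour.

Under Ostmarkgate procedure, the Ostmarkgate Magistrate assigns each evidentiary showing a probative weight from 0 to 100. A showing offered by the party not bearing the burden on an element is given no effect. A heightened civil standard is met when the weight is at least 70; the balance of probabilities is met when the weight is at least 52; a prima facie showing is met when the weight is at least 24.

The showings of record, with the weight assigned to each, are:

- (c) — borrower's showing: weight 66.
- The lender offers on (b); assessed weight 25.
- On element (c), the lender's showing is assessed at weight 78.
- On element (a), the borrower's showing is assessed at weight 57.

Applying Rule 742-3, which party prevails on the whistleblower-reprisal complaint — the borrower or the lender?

lender

Stage 1 — burden on borrower; standard: the balance of probabilities (weight is at least 52).
    (a): 57 ≥ 52 [met]
  The borrower carries Stage 1; the lender now bears the burden.
Stage 2 — burden on lender; standard: a prima facie showing (weight is at least 24).
    (b): 25 ≥ 24 [met]
  The lender carries Stage 2; the borrower now bears the burden.
Stage 3 — burden on borrower; standard: a heightened civil standard (weight is at least 70).
    (c): 66 (lender's 78 disregarded) < 70 [not met]
  Stage 3 not carried; the borrower fails its burden.
The analysis ends at Stage 3; the lender prevails.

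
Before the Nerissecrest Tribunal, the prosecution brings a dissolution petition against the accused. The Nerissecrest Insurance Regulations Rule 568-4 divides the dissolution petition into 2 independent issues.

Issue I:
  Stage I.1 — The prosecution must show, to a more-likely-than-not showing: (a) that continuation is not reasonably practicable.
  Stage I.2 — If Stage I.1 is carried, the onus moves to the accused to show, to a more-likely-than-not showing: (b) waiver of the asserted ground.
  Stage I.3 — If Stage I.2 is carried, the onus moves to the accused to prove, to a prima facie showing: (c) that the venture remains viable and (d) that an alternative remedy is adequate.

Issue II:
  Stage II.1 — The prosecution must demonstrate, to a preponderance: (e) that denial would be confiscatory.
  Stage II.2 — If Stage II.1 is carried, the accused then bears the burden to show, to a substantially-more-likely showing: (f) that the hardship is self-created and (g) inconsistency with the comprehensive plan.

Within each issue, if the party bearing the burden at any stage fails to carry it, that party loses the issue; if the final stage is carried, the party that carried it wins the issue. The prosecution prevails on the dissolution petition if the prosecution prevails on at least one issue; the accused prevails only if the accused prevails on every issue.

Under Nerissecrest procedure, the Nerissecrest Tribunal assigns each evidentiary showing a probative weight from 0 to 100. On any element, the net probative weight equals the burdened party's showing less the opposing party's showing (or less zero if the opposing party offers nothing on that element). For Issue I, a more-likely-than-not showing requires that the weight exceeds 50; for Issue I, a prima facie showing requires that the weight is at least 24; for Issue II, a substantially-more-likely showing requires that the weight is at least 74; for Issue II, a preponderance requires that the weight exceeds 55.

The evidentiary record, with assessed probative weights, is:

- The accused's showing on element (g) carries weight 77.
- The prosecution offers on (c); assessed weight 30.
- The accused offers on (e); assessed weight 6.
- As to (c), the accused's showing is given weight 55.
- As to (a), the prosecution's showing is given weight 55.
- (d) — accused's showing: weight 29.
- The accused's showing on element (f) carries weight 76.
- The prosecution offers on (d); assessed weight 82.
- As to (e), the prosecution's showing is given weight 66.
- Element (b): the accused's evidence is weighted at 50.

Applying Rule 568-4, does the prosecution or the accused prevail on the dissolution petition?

— Issue I —
Stage I.1 — burden on prosecution; standard: a more-likely-than-not showing (weight exceeds 50).
    (a): 55 > 50 [met]
  Stage I.1 carried; the burden shifts to the accused.
Stage I.2 — burden on accused; standard: a more-likely-than-not showing (weight exceeds 50).
    (b): 50 ≤ 50 [not met]
  Stage I.2 not carried; the accused fails its burden.
So the prosecution prevails on this issue.
— Issue II —
At Stage II.1 the prosecution must meet a preponderance (weight exceeds 55): on (e) the weight is 66 less the opposing 6 gives net 60, > 55, so (e) meets the standard.
  Stage II.1 is satisfied; the onus moves to the accused.
At Stage II.2 the accused must meet a substantially-more-likely showing (weight is at least 74): on (f) the weight is 76, which does reach 74, so (f) meets the standard; on (g) the weight is 77, ≥ 74, so (g) meets the standard.
  Stage II.2 carried; the final stage is satisfied.
With every stage satisfied, the accused prevails on this issue.
Per-issue: Issue I → prosecution; Issue II → accused. The prosecution must prevail on at least one issue; overall, the prosecution prevails.

prosecution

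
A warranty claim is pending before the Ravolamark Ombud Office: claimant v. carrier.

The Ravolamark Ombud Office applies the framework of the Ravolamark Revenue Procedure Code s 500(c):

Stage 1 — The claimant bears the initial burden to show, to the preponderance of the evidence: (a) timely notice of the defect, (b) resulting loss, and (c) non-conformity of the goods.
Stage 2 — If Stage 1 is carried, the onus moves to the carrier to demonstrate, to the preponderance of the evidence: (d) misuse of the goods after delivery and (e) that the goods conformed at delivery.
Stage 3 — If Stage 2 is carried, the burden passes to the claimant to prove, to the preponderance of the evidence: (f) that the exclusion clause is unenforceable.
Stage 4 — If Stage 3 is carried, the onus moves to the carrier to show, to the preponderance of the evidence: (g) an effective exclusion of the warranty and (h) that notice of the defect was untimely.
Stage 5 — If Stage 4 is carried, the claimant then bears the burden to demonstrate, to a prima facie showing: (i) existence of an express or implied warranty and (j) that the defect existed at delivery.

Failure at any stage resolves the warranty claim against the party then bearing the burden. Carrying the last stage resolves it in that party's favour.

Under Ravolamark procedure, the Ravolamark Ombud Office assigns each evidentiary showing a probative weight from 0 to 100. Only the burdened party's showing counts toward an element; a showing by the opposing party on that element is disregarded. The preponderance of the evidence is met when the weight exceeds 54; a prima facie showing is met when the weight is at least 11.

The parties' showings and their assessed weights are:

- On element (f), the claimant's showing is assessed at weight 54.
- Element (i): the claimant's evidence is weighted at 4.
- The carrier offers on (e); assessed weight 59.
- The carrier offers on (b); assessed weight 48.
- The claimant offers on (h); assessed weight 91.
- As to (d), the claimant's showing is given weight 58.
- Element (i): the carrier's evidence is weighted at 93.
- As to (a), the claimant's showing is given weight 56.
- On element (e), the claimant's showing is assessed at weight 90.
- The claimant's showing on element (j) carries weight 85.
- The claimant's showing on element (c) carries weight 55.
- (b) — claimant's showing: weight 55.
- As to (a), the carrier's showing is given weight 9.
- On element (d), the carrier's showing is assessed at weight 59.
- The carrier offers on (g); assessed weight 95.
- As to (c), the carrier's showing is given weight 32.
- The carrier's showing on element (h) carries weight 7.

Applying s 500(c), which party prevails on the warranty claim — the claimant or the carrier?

Stage 1 — burden on claimant; standard: the preponderance of the evidence (weight exceeds 54).
    (a): 56 (carrier's 9 disregarded) > 54 [met]
    (b): 55 (carrier's 48 disregarded) > 54 [met]
    (c): 55 (carrier's 32 disregarded) > 54 [met]
  Stage 1 carried; the burden shifts to the carrier.
Stage 2 — burden on carrier; standard: the preponderance of the evidence (weight exceeds 54).
    (d): 59 (claimant's 58 disregarded) > 54 [met]
    (e): 59 (claimant's 90 disregarded) > 54 [met]
  The carrier carries Stage 2; the claimant now bears the burden.
Stage 3 — burden on claimant; standard: the preponderance of the evidence (weight exceeds 54).
    (f): 54 ≤ 54 [not met]
  Not every element is met, so the claimant fails to carry Stage 3.
The carrier prevails.

carrier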